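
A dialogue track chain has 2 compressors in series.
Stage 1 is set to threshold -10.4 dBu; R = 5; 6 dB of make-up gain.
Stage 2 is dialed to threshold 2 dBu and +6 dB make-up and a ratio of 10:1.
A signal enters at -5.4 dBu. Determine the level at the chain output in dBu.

2.6 dBu

Stage 1: 5 dB above -10.4 dBu, reduced 5:1 to 1 dB above → -9.4 dBu; +6 dB make-up → -3.4 dBu.
Stage 2: below threshold (-3.4 ≤ 2); passes unchanged; make-up brings it to 2.6 dBu.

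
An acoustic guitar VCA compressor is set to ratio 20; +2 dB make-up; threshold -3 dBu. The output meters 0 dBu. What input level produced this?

Stripping the +2 dB make-up gives -2 dBu at the gain stage.
Post-compression overshoot = -2 − (-3) = 1 dB.
Before 20:1 compression the overshoot was 1 × 20 = 20 dB, so input = -3 + 20 = 17 dBu.

17 dBu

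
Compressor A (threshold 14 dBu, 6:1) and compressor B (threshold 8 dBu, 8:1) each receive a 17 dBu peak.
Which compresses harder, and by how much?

A: 3 dB over, compressed to 0.5 dB over, so 2.5 dB of GR.
B: 9 dB over, compressed to 1.125 dB over, so 7.875 dB of GR.
B reduces 5.375 dB more.

B, by 5.375 dB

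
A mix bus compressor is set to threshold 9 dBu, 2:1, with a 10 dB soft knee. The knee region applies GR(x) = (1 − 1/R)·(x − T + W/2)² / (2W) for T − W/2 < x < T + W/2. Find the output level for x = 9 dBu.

x − T + W/2 = 9 − 9 + 5 = 5.
GR = (1 − 1/2) × 5² / 20 = 0.5 × 25 / 20 = 0.625 dB.
Output = 9 − 0.625 = 8.375 dBu.

8.375 dBu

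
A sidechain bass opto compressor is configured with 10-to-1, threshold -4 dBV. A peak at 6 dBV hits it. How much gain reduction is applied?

Overshoot = 6 − (-4) = 10 dB.
A 10:1 ratio leaves 1 dB of that excess.
GR = overshoot in − overshoot out = 10 − 1 = 9 dB.

9 dB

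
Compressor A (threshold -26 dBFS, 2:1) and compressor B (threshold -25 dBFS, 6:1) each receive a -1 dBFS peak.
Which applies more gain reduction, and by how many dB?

A: 25 dB over, compressed to 12.5 dB over, so 12.5 dB of GR.
B: 24 dB over, compressed to 4 dB over, so 20 dB of GR.
B applies 7.5 dB more gain reduction.

B, by 7.5 dB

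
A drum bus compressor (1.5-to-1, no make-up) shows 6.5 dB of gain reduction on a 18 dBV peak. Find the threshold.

-1.5 dBV

Gain reduction = 18 − 11.5 = 6.5 dB; output overshoot = GR / (R − 1) = 6.5 / 0.5 = 13 dB.
Threshold = output − output overshoot = 11.5 − 13 = -1.5 dBV.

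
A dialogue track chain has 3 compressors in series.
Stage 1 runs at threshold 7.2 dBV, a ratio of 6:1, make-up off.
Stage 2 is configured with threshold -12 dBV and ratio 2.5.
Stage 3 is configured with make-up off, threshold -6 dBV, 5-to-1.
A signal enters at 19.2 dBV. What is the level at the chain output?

-5.504 dBV

Stage 1: 12 dB above 7.2 dBV, reduced 6:1 to 2 dB above → 9.2 dBV.
Stage 2: 21.2 dB above -12 dBV, reduced 2.5:1 to 8.48 dB above → -3.52 dBV.
Stage 3: 2.48 dB above -6 dBV, reduced 5:1 to 0.496 dB above → -5.504 dBV.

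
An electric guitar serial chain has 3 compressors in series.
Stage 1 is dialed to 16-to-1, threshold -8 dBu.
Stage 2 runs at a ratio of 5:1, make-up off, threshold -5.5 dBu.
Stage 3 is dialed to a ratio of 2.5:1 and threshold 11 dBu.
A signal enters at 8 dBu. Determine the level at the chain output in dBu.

Stage 1: 8 dBu is 16 dB over -8 dBu; at 16:1 that becomes 1 dB over, giving -7 dBu.
Stage 2: -7 dBu ≤ -5.5 dBu, so stage 2 doesn't engage; output -7 dBu.
Stage 3: below threshold (-7 ≤ 11); passes unchanged; output -7 dBu.

-7 dBu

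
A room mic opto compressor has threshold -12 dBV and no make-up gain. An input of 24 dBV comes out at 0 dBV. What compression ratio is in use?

Input overshoot = 24 − (-12) = 36 dB; output overshoot = 0 − (-12) = 12 dB.
Ratio = 36 / 12 = 3.

3:1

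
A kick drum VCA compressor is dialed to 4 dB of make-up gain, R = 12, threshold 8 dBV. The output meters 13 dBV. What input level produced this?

Stripping the +4 dB make-up gives 9 dBV at the gain stage.
The compressed level sits 9 − 8 = 1 dB over threshold.
Before 12:1 compression the overshoot was 1 × 12 = 12 dB, so input = 8 + 12 = 20 dBV.

20 dBV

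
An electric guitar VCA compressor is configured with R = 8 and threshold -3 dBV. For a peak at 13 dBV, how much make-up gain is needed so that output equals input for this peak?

14 dB

The peak compresses to -3 + 16/8 = -1 dBV.
To reach 13 dBV requires 13 − (-1) = 14 dB of make-up.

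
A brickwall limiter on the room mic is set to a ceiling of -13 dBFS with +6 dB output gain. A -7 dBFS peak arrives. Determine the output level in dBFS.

A brickwall limiter is an ∞:1 compressor: any input above the ceiling is clamped to -13 dBFS.
Output gain then adds 6 dB: -13 + 6 = -7 dBFS.

-7 dBFS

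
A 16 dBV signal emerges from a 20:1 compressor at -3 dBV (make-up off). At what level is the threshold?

-4 dBV

Gain reduction = 16 − (-3) = 19 dB; output overshoot = GR / (R − 1) = 19 / 19 = 1 dB.
Threshold = output − output overshoot = -3 − 1 = -4 dBV.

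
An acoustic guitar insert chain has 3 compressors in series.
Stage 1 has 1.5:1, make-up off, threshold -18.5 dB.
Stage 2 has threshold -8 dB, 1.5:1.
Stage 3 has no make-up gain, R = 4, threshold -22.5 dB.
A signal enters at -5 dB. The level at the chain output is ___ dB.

Stage 1: 13.5 dB above -18.5 dB, reduced 1.5:1 to 9 dB above → -9.5 dB.
Stage 2: -9.5 dB ≤ -8 dB, so stage 2 doesn't engage; output -9.5 dB.
Stage 3: overshoot 13 dB → 13/4 = 3.25 dB → -19.25 dB.

-19.25 dB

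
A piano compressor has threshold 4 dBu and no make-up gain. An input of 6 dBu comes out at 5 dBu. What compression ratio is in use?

Input overshoot = 6 − 4 = 2 dB; output overshoot = 5 − 4 = 1 dB.
Ratio = 2 / 1 = 2.

2:1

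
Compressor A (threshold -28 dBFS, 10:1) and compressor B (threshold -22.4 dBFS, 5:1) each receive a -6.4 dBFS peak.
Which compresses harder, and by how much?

A: GR = 21.6 − 21.6/10 = 19.44 dB.
B: GR = 16 − 16/5 = 12.8 dB.
A reduces 6.64 dB more.

A, by 6.64 dB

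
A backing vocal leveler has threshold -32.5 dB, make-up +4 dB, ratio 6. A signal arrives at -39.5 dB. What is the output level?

-39.5 dB is 7 dB below the -32.5 dB threshold, so no gain reduction is applied.
Make-up gain adds 4 dB: -39.5 + 4 = -35.5 dB.

-35.5 dB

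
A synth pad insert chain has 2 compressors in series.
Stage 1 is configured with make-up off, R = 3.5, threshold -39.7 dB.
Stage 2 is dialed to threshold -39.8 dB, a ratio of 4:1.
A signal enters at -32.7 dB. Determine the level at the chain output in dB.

-39.275 dB

Stage 1: overshoot 7 dB → 7/3.5 = 2 dB → -37.7 dB.
Stage 2: overshoot 2.1 dB → 2.1/4 = 0.525 dB → -39.275 dB.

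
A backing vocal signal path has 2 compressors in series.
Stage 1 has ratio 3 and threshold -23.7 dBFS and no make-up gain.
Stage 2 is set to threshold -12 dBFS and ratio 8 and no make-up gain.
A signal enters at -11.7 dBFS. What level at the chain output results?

-19.7 dBFS

Stage 1: overshoot 12 dB → 12/3 = 4 dB → -19.7 dBFS.
Stage 2: -19.7 dBFS ≤ -12 dBFS, so stage 2 doesn't engage; output -19.7 dBFS.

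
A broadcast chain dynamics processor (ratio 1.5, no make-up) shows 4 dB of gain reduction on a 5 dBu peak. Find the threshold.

Let T be the threshold. Output overshoot = (input overshoot)/R, so 1 − T = (5 − T)/1.5.
1.5·(1 − T) = 5 − T → 0.5·T = 1.5 − 5 = -3.5.
T = -3.5/0.5 = -7 dBu.

-7 dBu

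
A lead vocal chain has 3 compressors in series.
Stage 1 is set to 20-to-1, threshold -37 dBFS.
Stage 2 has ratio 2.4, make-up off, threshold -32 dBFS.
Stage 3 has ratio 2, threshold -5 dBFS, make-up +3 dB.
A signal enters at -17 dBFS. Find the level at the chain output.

-33 dBFS

Stage 1: -17 dBFS is 20 dB over -37 dBFS; at 20:1 that becomes 1 dB over, giving -36 dBFS.
Stage 2: -36 dBFS ≤ -32 dBFS, so stage 2 doesn't engage; output -36 dBFS.
Stage 3: -36 dBFS ≤ -5 dBFS, so stage 3 doesn't engage; make-up brings it to -33 dBFS.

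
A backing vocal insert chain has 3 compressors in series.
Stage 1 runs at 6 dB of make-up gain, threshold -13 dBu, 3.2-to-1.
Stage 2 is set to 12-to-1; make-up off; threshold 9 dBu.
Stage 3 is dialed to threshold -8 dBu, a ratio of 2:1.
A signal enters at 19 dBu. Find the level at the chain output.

-2.5 dBu

Stage 1: overshoot 32 dB → 32/3.2 = 10 dB → -3 dBu; +6 dB make-up → 3 dBu.
Stage 2: 3 dBu ≤ 9 dBu, so stage 2 doesn't engage; output 3 dBu.
Stage 3: 11 dB above -8 dBu, reduced 2:1 to 5.5 dB above → -2.5 dBu.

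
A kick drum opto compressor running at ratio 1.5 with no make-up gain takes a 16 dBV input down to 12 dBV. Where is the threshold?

Let T be the threshold. Output overshoot = (input overshoot)/R, so 12 − T = (16 − T)/1.5.
1.5·(12 − T) = 16 − T → 0.5·T = 18 − 16 = 2.
T = 2/0.5 = 4 dBV.

4 dBV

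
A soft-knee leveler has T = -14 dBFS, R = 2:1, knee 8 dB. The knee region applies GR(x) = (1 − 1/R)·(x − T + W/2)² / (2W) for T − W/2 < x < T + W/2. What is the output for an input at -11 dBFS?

-12.53125 dBFS

x − T + W/2 = -11 − (-14) + 4 = 7.
GR = (1 − 1/2) × 7² / 16 = 0.5 × 49 / 16 = 1.53125 dB.
Output = -11 − 1.53125 = -12.53125 dBFS.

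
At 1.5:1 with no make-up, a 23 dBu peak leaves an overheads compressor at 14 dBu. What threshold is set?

-4 dBu

Gain reduction = 23 − 14 = 9 dB; output overshoot = GR / (R − 1) = 9 / 0.5 = 18 dB.
Threshold = output − output overshoot = 14 − 18 = -4 dBu.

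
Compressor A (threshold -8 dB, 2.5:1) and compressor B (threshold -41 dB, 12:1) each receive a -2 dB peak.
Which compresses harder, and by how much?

B, by 32.15 dB

A: overshoot 6 dB → output overshoot 2.4 dB → GR 3.6 dB.
B: overshoot 39 dB → output overshoot 3.25 dB → GR 35.75 dB.
B applies 32.15 dB more gain reduction.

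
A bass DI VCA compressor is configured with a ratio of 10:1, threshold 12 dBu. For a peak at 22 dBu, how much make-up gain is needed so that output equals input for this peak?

9 dB

Without make-up, output = threshold + overshoot/10 = 12 + 1 = 13 dBu.
Gap to target: 9 dB.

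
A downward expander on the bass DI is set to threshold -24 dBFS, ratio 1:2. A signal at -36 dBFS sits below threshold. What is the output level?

Below threshold, a 1:2 expander applies gain = (2−1)×(T − x) of attenuation.
(2−1) × 12 = 12 dB, so output = -36 − 12 = -48 dBFS.

-48 dBFS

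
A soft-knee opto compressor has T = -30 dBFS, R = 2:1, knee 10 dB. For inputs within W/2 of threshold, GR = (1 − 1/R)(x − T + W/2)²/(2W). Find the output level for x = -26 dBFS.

x − T + W/2 = -26 − (-30) + 5 = 9.
GR = (1 − 1/2) × 9² / 20 = 0.5 × 81 / 20 = 2.025 dB.
Output = -26 − 2.025 = -28.025 dBFS.

-28.025 dBFS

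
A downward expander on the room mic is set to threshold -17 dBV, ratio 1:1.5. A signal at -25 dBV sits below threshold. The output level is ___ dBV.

-29 dBV

The input is 8 dB below the -17 dBV threshold.
A 1:1.5 expander multiplies undershoot by 1.5: 8 × 1.5 = 12 dB below threshold.
Output = -17 − 12 = -29 dBV.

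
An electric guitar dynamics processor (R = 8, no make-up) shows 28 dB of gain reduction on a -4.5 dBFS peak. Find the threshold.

Gain reduction = -4.5 − (-32.5) = 28 dB; output overshoot = GR / (R − 1) = 28 / 7 = 4 dB.
Threshold = output − output overshoot = -32.5 − 4 = -36.5 dBFS.

-36.5 dBFS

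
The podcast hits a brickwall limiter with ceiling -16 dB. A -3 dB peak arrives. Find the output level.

-16 dB

The limiter clamps the peak to its -16 dB ceiling.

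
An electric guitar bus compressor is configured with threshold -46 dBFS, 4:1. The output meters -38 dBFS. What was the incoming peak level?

-14 dBFS

That's 8 dB above the -46 dBFS threshold.
Undo the ratio: input overshoot = 8 × 4 = 32 dB, giving input = -14 dBFS.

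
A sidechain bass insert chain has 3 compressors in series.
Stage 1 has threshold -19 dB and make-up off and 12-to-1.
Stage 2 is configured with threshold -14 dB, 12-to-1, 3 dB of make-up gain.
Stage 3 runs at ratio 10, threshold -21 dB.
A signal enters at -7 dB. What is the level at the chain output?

-20.4 dB

Stage 1: 12 dB above -19 dB, reduced 12:1 to 1 dB above → -18 dB.
Stage 2: -18 dB ≤ -14 dB, so stage 2 doesn't engage; make-up brings it to -15 dB.
Stage 3: 6 dB above -21 dB, reduced 10:1 to 0.6 dB above → -20.4 dB.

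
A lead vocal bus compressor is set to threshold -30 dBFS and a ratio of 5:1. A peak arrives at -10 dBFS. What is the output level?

-26 dBFS

-10 dBFS sits 20 dB over threshold.
The 20 dB excess becomes 4 dB after 5:1 reduction.
Output = -30 + 4 = -26 dBFS.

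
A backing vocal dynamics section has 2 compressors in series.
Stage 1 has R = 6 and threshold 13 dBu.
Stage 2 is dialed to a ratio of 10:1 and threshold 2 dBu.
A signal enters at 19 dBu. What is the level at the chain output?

3.2 dBu

Stage 1: overshoot 6 dB → 6/6 = 1 dB → 14 dBu.
Stage 2: 12 dB above 2 dBu, reduced 10:1 to 1.2 dB above → 3.2 dBu.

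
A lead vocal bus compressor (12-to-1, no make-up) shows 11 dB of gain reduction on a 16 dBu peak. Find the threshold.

4 dBu

Gain reduction = 16 − 5 = 11 dB; output overshoot = GR / (R − 1) = 11 / 11 = 1 dB.
Threshold = output − output overshoot = 5 − 1 = 4 dBu.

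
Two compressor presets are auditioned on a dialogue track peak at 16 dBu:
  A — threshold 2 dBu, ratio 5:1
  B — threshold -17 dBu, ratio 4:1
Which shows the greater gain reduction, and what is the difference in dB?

A: 14 dB over, compressed to 2.8 dB over, so 11.2 dB of GR.
B: 33 dB over, compressed to 8.25 dB over, so 24.75 dB of GR.
Difference: 13.55 dB in favour of B.

B, by 13.55 dB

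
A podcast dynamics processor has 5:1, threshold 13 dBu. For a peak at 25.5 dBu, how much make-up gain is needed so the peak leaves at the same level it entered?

10 dB

Overshoot 12.5 dB → 12.5/5 = 2.5 dB after compression, so the compressed level is 13 + 2.5 = 15.5 dBu.
Make-up = target − compressed = 25.5 − 15.5 = 10 dB.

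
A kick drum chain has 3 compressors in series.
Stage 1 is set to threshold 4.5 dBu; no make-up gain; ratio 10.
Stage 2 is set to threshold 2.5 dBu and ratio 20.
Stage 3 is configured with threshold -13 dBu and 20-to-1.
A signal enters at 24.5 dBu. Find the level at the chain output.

Stage 1: overshoot 20 dB → 20/10 = 2 dB → 6.5 dBu.
Stage 2: 4 dB above 2.5 dBu, reduced 20:1 to 0.2 dB above → 2.7 dBu.
Stage 3: 2.7 dBu is 15.7 dB over -13 dBu; at 20:1 that becomes 0.785 dB over, giving -12.215 dBu.

-12.215 dBu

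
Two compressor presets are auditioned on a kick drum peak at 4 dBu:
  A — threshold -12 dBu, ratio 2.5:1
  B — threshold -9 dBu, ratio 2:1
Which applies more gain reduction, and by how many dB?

A: overshoot 16 dB → output overshoot 6.4 dB → GR 9.6 dB.
B: overshoot 13 dB → output overshoot 6.5 dB → GR 6.5 dB.
A applies 3.1 dB more gain reduction.

A, by 3.1 dB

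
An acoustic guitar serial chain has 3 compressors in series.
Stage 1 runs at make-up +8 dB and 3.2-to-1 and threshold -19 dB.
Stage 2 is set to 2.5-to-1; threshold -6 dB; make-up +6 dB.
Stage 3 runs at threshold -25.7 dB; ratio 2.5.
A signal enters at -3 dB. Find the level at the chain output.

Stage 1: 16 dB above -19 dB, reduced 3.2:1 to 5 dB above → -14 dB; +8 dB make-up → -6 dB.
Stage 2: -6 dB ≤ -6 dB, so stage 2 doesn't engage; make-up brings it to 0 dB.
Stage 3: overshoot 25.7 dB → 25.7/2.5 = 10.28 dB → -15.42 dB.

-15.42 dB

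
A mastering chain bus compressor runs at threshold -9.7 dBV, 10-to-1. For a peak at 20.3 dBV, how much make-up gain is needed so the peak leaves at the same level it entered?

Without make-up, output = threshold + overshoot/10 = -9.7 + 3 = -6.7 dBV.
Gap to target: 27 dB.

27 dB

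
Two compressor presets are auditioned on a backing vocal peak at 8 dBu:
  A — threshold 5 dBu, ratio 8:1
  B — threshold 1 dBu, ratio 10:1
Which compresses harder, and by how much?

A: 3 dB over, compressed to 0.375 dB over, so 2.625 dB of GR.
B: 7 dB over, compressed to 0.7 dB over, so 6.3 dB of GR.
B reduces 3.675 dB more.

B, by 3.675 dB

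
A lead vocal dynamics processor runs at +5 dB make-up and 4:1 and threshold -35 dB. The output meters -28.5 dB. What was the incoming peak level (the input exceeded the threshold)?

-29 dB

Remove make-up: -28.5 − 5 = -33.5 dB.
The compressed level sits -33.5 − (-35) = 1.5 dB over threshold.
Input overshoot = R × output overshoot = 6 dB → input = -35 + 6 = -29 dB.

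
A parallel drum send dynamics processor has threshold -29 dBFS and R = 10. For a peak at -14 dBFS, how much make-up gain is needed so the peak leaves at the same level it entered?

Without make-up, output = threshold + overshoot/10 = -29 + 1.5 = -27.5 dBFS.
Gap to target: 13.5 dB.

13.5 dB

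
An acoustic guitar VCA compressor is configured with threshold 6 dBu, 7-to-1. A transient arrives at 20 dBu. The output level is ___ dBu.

8 dBu

Overshoot: 20 − 6 = 14 dB.
At 7:1 the overshoot is divided by 7, leaving 2 dB above threshold.
Output = 6 + 2 = 8 dBu.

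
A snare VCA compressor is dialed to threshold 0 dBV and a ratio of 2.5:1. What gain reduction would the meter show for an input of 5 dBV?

The signal is 5 dB above threshold.
After 2.5:1 compression the overshoot becomes 5/2.5 = 2 dB.
Gain reduction = 5 − 2 = 3 dB.

3 dB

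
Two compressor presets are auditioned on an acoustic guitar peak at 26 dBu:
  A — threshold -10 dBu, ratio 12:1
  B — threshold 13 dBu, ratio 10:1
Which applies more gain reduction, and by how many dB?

A: GR = 36 − 36/12 = 33 dB.
B: GR = 13 − 13/10 = 11.7 dB.
Difference: 21.3 dB in favour of A.

A, by 21.3 dB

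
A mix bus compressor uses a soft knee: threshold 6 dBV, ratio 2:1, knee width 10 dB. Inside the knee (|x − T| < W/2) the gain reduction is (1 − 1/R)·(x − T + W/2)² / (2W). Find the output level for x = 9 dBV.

x − T + W/2 = 9 − 6 + 5 = 8.
GR = (1 − 1/2) × 8² / 20 = 0.5 × 64 / 20 = 1.6 dB.
Output = 9 − 1.6 = 7.4 dBV.

7.4 dBV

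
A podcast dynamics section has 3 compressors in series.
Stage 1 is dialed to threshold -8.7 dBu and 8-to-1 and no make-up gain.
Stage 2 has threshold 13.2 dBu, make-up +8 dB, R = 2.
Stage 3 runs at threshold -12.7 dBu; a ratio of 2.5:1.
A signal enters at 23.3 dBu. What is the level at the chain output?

-6.3 dBu

Stage 1: 32 dB above -8.7 dBu, reduced 8:1 to 4 dB above → -4.7 dBu.
Stage 2: -4.7 dBu ≤ 13.2 dBu, so stage 2 doesn't engage; make-up brings it to 3.3 dBu.
Stage 3: 16 dB above -12.7 dBu, reduced 2.5:1 to 6.4 dB above → -6.3 dBu.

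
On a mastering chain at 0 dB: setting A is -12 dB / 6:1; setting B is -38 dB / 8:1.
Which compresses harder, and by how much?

B, by 23.25 dB

A: 12 dB over, compressed to 2 dB over, so 10 dB of GR.
B: 38 dB over, compressed to 4.75 dB over, so 33.25 dB of GR.
B reduces 23.25 dB more.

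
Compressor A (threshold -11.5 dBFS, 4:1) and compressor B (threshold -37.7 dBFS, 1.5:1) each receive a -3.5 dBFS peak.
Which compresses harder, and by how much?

B, by 5.4 dB

A: overshoot 8 dB → output overshoot 2 dB → GR 6 dB.
B: overshoot 34.2 dB → output overshoot 22.8 dB → GR 11.4 dB.
Difference: 5.4 dB in favour of B.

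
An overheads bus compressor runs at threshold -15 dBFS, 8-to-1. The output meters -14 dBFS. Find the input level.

That's 1 dB above the -15 dBFS threshold.
Input overshoot = R × output overshoot = 8 dB → input = -15 + 8 = -7 dBFS.

-7 dBFS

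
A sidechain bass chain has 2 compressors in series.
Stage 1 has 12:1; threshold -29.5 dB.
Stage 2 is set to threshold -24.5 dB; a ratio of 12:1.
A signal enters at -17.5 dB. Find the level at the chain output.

Stage 1: overshoot 12 dB → 12/12 = 1 dB → -28.5 dB.
Stage 2: -28.5 dB is at or below the -24.5 dB threshold — no compression; output -28.5 dB.

-28.5 dB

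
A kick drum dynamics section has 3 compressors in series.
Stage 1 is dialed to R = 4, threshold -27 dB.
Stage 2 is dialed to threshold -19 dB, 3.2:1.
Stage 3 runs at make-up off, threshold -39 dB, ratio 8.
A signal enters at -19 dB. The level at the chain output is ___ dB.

Stage 1: 8 dB above -27 dB, reduced 4:1 to 2 dB above → -25 dB.
Stage 2: -25 dB is at or below the -19 dB threshold — no compression; output -25 dB.
Stage 3: 14 dB above -39 dB, reduced 8:1 to 1.75 dB above → -37.25 dB.

-37.25 dB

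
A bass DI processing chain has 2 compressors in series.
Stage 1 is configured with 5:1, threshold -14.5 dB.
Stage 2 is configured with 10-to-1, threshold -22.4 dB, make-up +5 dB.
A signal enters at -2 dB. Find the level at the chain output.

Stage 1: 12.5 dB above -14.5 dB, reduced 5:1 to 2.5 dB above → -12 dB.
Stage 2: overshoot 10.4 dB → 10.4/10 = 1.04 dB → -21.36 dB; +5 dB make-up → -16.36 dB.

-16.36 dB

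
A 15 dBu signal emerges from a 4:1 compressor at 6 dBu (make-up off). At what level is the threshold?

3 dBu

Gain reduction = 15 − 6 = 9 dB; output overshoot = GR / (R − 1) = 9 / 3 = 3 dB.
Threshold = output − output overshoot = 6 − 3 = 3 dBu.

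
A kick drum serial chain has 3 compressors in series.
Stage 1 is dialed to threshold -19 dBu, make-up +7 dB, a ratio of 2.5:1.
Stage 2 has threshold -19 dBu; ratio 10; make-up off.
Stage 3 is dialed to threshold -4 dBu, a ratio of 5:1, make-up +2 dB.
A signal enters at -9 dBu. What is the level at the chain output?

Stage 1: overshoot 10 dB → 10/2.5 = 4 dB → -15 dBu; +7 dB make-up → -8 dBu.
Stage 2: 11 dB above -19 dBu, reduced 10:1 to 1.1 dB above → -17.9 dBu.
Stage 3: -17.9 dBu is at or below the -4 dBu threshold — no compression; make-up brings it to -15.9 dBu.

-15.9 dBu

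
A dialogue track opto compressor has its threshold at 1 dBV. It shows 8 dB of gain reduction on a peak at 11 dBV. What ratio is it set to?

5:1

Input overshoot = 11 − 1 = 10 dB.
Output overshoot = 10 − 8 = 2 dB.
Ratio = input overshoot / output overshoot = 10 / 2 = 5.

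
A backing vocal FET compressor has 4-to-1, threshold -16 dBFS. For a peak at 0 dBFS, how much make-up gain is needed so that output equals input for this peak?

12 dB

The peak compresses to -16 + 16/4 = -12 dBFS.
To reach 0 dBFS requires 0 − (-12) = 12 dB of make-up.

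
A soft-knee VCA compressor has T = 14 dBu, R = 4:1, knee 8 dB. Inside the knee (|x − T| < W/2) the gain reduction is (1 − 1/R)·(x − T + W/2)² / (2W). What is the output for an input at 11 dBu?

10.953125 dBu

x − T + W/2 = 11 − 14 + 4 = 1.
GR = (1 − 1/4) × 1² / 16 = 0.75 × 1 / 16 = 0.046875 dB.
Output = 11 − 0.046875 = 10.953125 dBu.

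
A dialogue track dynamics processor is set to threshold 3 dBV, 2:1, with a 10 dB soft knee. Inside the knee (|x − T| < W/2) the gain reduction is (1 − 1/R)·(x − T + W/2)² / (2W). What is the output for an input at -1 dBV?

-1.025 dBV

x − T + W/2 = -1 − 3 + 5 = 1.
GR = (1 − 1/2) × 1² / 20 = 0.5 × 1 / 20 = 0.025 dB.
Output = -1 − 0.025 = -1.025 dBV.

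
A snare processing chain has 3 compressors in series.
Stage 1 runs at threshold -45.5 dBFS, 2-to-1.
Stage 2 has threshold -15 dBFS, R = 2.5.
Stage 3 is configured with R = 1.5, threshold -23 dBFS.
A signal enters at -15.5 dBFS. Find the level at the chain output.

-30.5 dBFS

Stage 1: 30 dB above -45.5 dBFS, reduced 2:1 to 15 dB above → -30.5 dBFS.
Stage 2: -30.5 dBFS ≤ -15 dBFS, so stage 2 doesn't engage; output -30.5 dBFS.
Stage 3: -30.5 dBFS ≤ -23 dBFS, so stage 3 doesn't engage; output -30.5 dBFS.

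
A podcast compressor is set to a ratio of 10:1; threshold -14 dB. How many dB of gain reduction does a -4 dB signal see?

Overshoot = -4 − (-14) = 10 dB.
After 10:1 compression the overshoot becomes 10/10 = 1 dB.
GR = overshoot in − overshoot out = 10 − 1 = 9 dB.

9 dB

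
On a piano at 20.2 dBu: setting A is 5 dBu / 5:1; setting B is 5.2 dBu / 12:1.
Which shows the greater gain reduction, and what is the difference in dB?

B, by 1.59 dB

A: 15.2 dB over, compressed to 3.04 dB over, so 12.16 dB of GR.
B: 15 dB over, compressed to 1.25 dB over, so 13.75 dB of GR.
Difference: 1.59 dB in favour of B.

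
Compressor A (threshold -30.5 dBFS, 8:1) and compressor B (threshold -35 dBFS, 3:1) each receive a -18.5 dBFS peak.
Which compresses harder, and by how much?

B, by 0.5 dB

A: GR = 12 − 12/8 = 10.5 dB.
B: GR = 16.5 − 16.5/3 = 11 dB.
Difference: 0.5 dB in favour of B.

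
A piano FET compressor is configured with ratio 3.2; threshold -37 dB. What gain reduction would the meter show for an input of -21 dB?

-21 dB exceeds the threshold by 16 dB.
After 3.2:1 compression the overshoot becomes 16/3.2 = 5 dB.
GR = overshoot in − overshoot out = 16 − 5 = 11 dB.

11 dB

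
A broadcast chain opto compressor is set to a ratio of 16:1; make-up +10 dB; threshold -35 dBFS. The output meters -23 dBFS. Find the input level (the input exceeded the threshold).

-3 dBFS

Before make-up, the level was -23 − 10 = -33 dBFS.
Post-compression overshoot = -33 − (-35) = 2 dB.
Before 16:1 compression the overshoot was 2 × 16 = 32 dB, so input = -35 + 32 = -3 dBFS.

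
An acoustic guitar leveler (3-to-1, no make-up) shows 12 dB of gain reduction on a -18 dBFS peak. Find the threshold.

Input is 18 dB above T (since output overshoot × R = input overshoot: (-30 − T)·3 = -18 − T gives T = -36 dBFS).
Check: -36 + (-18 − (-36))/3 = -36 + 6 = -30 dBFS. ✓

-36 dBFS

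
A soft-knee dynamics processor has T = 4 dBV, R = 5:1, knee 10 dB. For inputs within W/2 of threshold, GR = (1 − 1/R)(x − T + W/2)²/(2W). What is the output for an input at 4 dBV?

x − T + W/2 = 4 − 4 + 5 = 5.
GR = (1 − 1/5) × 5² / 20 = 0.8 × 25 / 20 = 1 dB.
Output = 4 − 1 = 3 dBV.

3 dBV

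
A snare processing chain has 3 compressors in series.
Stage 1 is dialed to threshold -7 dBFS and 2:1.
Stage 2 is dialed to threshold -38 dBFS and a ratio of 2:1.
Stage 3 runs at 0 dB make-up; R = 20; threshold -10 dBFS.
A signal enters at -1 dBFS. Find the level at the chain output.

Stage 1: 6 dB above -7 dBFS, reduced 2:1 to 3 dB above → -4 dBFS.
Stage 2: 34 dB above -38 dBFS, reduced 2:1 to 17 dB above → -21 dBFS.
Stage 3: -21 dBFS is at or below the -10 dBFS threshold — no compression; output -21 dBFS.

-21 dBFS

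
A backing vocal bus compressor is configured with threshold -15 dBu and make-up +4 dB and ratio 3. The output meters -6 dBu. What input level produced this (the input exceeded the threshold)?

Stripping the +4 dB make-up gives -10 dBu at the gain stage.
Post-compression overshoot = -10 − (-15) = 5 dB.
Before 3:1 compression the overshoot was 5 × 3 = 15 dB, so input = -15 + 15 = 0 dBu.

0 dBu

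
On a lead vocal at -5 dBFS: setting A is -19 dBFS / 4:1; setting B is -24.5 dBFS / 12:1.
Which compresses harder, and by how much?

A: GR = 14 − 14/4 = 10.5 dB.
B: GR = 19.5 − 19.5/12 = 17.875 dB.
Difference: 7.375 dB in favour of B.

B, by 7.375 dB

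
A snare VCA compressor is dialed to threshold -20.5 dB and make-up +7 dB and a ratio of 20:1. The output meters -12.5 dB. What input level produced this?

-0.5 dB

Stripping the +7 dB make-up gives -19.5 dB at the gain stage.
Post-compression overshoot = -19.5 − (-20.5) = 1 dB.
Before 20:1 compression the overshoot was 1 × 20 = 20 dB, so input = -20.5 + 20 = -0.5 dB.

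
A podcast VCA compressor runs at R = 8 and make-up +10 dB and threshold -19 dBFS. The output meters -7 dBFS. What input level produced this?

Remove make-up: -7 − 10 = -17 dBFS.
Post-compression overshoot = -17 − (-19) = 2 dB.
Undo the ratio: input overshoot = 2 × 8 = 16 dB, giving input = -3 dBFS.

-3 dBFS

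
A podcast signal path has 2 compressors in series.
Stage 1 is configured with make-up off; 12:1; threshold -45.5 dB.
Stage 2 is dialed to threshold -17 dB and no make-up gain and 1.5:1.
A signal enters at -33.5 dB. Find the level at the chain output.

Stage 1: overshoot 12 dB → 12/12 = 1 dB → -44.5 dB.
Stage 2: -44.5 dB ≤ -17 dB, so stage 2 doesn't engage; output -44.5 dB.

-44.5 dB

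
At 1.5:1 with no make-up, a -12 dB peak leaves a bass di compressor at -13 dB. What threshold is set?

Input is 3 dB above T (since output overshoot × R = input overshoot: (-13 − T)·1.5 = -12 − T gives T = -15 dB).
Check: -15 + (-12 − (-15))/1.5 = -15 + 2 = -13 dB. ✓

-15 dB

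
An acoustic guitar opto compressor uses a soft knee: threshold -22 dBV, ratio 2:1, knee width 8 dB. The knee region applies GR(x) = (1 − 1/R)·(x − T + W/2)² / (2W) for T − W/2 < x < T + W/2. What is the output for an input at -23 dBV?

-23.28125 dBV

x − T + W/2 = -23 − (-22) + 4 = 3.
GR = (1 − 1/2) × 3² / 16 = 0.5 × 9 / 16 = 0.28125 dB.
Output = -23 − 0.28125 = -23.28125 dBV.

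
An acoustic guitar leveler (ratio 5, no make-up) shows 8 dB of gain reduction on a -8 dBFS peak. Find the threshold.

Gain reduction = -8 − (-16) = 8 dB; output overshoot = GR / (R − 1) = 8 / 4 = 2 dB.
Threshold = output − output overshoot = -16 − 2 = -18 dBFS.

-18 dBFS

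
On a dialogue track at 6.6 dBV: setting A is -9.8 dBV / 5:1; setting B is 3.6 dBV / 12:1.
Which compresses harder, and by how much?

A, by 10.37 dB

A: GR = 16.4 − 16.4/5 = 13.12 dB.
B: GR = 3 − 3/12 = 2.75 dB.
A reduces 10.37 dB more.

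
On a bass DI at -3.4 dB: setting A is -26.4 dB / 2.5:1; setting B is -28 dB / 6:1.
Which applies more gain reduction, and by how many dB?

B, by 6.7 dB

A: overshoot 23 dB → output overshoot 9.2 dB → GR 13.8 dB.
B: overshoot 24.6 dB → output overshoot 4.1 dB → GR 20.5 dB.
B reduces 6.7 dB more.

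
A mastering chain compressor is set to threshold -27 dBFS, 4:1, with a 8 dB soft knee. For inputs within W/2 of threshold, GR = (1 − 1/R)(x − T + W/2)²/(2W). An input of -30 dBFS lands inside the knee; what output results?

x − T + W/2 = -30 − (-27) + 4 = 1.
GR = (1 − 1/4) × 1² / 16 = 0.75 × 1 / 16 = 0.046875 dB.
Output = -30 − 0.046875 = -30.046875 dBFS.

-30.046875 dBFS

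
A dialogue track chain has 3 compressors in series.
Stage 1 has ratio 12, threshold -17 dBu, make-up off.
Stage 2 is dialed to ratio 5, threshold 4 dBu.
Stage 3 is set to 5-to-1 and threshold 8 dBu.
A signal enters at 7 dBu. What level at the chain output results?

Stage 1: overshoot 24 dB → 24/12 = 2 dB → -15 dBu.
Stage 2: -15 dBu is at or below the 4 dBu threshold — no compression; output -15 dBu.
Stage 3: -15 dBu ≤ 8 dBu, so stage 3 doesn't engage; output -15 dBu.

-15 dBu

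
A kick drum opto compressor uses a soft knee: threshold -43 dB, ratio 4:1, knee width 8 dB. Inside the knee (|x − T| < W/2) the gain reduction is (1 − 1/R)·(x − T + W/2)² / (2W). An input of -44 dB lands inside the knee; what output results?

x − T + W/2 = -44 − (-43) + 4 = 3.
GR = (1 − 1/4) × 3² / 16 = 0.75 × 9 / 16 = 0.421875 dB.
Output = -44 − 0.421875 = -44.421875 dB.

-44.421875 dB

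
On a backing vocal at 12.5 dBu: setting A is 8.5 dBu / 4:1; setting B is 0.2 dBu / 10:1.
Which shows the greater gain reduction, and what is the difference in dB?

A: GR = 4 − 4/4 = 3 dB.
B: GR = 12.3 − 12.3/10 = 11.07 dB.
B reduces 8.07 dB more.

B, by 8.07 dB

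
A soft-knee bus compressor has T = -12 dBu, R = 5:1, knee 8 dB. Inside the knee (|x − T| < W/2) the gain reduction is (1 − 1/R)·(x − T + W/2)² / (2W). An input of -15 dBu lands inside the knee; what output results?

x − T + W/2 = -15 − (-12) + 4 = 1.
GR = (1 − 1/5) × 1² / 16 = 0.8 × 1 / 16 = 0.05 dB.
Output = -15 − 0.05 = -15.05 dBu.

-15.05 dBu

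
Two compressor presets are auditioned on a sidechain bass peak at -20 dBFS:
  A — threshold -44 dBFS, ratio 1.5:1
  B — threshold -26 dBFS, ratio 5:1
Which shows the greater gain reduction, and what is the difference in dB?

A, by 3.2 dB

A: 24 dB over, compressed to 16 dB over, so 8 dB of GR.
B: 6 dB over, compressed to 1.2 dB over, so 4.8 dB of GR.
A reduces 3.2 dB more.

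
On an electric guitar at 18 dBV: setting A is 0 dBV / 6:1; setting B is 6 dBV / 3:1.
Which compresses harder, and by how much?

A, by 7 dB

A: overshoot 18 dB → output overshoot 3 dB → GR 15 dB.
B: overshoot 12 dB → output overshoot 4 dB → GR 8 dB.
Difference: 7 dB in favour of A.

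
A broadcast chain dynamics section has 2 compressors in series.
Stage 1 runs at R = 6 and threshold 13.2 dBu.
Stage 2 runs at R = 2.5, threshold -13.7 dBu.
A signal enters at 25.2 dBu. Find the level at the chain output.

-2.14 dBu

Stage 1: 12 dB above 13.2 dBu, reduced 6:1 to 2 dB above → 15.2 dBu.
Stage 2: overshoot 28.9 dB → 28.9/2.5 = 11.56 dB → -2.14 dBu.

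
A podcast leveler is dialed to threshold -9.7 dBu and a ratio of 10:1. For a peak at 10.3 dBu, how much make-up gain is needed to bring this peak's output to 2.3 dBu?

10 dB

Without make-up, output = threshold + overshoot/10 = -9.7 + 2 = -7.7 dBu.
Gap to target: 10 dB.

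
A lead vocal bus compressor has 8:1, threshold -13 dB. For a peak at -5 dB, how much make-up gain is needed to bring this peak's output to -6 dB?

Without make-up, output = threshold + overshoot/8 = -13 + 1 = -12 dB.
Gap to target: 6 dB.

6 dB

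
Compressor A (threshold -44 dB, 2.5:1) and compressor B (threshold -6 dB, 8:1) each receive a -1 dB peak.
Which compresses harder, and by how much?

A, by 21.425 dB

A: GR = 43 − 43/2.5 = 25.8 dB.
B: GR = 5 − 5/8 = 4.375 dB.
Difference: 21.425 dB in favour of A.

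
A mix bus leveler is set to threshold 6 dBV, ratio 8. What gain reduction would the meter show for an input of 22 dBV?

Overshoot = 22 − 6 = 16 dB.
After 8:1 compression the overshoot becomes 16/8 = 2 dB.
Gain reduction = 16 − 2 = 14 dB.

14 dB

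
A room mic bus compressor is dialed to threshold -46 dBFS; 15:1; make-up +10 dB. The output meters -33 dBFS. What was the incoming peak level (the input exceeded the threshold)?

-1 dBFS

Remove make-up: -33 − 10 = -43 dBFS.
Post-compression overshoot = -43 − (-46) = 3 dB.
Before 15:1 compression the overshoot was 3 × 15 = 45 dB, so input = -46 + 45 = -1 dBFS.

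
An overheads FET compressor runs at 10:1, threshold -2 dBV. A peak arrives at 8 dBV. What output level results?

Overshoot: 8 − (-2) = 10 dB.
10:1 compression reduces that to 10/10 = 1 dB over.
Output = -2 + 1 = -1 dBV.

-1 dBV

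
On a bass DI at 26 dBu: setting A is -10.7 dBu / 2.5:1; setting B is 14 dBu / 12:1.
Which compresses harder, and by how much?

A: overshoot 36.7 dB → output overshoot 14.68 dB → GR 22.02 dB.
B: overshoot 12 dB → output overshoot 1 dB → GR 11 dB.
A reduces 11.02 dB more.

A, by 11.02 dB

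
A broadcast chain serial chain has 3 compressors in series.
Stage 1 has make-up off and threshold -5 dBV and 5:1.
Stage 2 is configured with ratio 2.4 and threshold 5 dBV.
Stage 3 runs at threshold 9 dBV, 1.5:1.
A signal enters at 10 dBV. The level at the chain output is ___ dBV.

-2 dBV

Stage 1: 15 dB above -5 dBV, reduced 5:1 to 3 dB above → -2 dBV.
Stage 2: -2 dBV ≤ 5 dBV, so stage 2 doesn't engage; output -2 dBV.
Stage 3: -2 dBV is at or below the 9 dBV threshold — no compression; output -2 dBV.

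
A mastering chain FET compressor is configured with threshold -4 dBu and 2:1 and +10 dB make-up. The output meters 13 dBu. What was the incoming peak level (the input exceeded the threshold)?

10 dBu

Before make-up, the level was 13 − 10 = 3 dBu.
That's 7 dB above the -4 dBu threshold.
Input overshoot = R × output overshoot = 14 dB → input = -4 + 14 = 10 dBu.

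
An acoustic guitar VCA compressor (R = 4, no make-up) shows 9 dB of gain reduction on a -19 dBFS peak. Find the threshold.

-31 dBFS

Let T be the threshold. Output overshoot = (input overshoot)/R, so -28 − T = (-19 − T)/4.
4·(-28 − T) = -19 − T → 3·T = -112 − (-19) = -93.
T = -93/3 = -31 dBFS.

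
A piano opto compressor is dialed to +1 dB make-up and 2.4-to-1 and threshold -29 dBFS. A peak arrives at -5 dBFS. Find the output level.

-18 dBFS

-5 dBFS sits 24 dB over threshold.
The 24 dB excess becomes 10 dB after 2.4:1 reduction.
Output = -29 + 10 = -19 dBFS; make-up adds 1 dB, giving -18 dBFS.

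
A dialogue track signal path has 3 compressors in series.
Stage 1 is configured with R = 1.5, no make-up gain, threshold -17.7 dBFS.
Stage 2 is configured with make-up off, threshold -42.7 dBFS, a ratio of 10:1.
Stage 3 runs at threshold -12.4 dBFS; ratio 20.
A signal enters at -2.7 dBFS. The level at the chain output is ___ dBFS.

Stage 1: -2.7 dBFS is 15 dB over -17.7 dBFS; at 1.5:1 that becomes 10 dB over, giving -7.7 dBFS.
Stage 2: -7.7 dBFS is 35 dB over -42.7 dBFS; at 10:1 that becomes 3.5 dB over, giving -39.2 dBFS.
Stage 3: below threshold (-39.2 ≤ -12.4); passes unchanged; output -39.2 dBFS.

-39.2 dBFS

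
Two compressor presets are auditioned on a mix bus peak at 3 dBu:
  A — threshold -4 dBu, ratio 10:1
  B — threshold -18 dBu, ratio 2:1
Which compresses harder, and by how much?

B, by 4.2 dB

A: GR = 7 − 7/10 = 6.3 dB.
B: GR = 21 − 21/2 = 10.5 dB.
B reduces 4.2 dB more.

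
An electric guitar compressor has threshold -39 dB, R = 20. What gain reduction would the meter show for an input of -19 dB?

19 dB

-19 dB exceeds the threshold by 20 dB.
At 20:1, output sits 20/20 = 1 dB above threshold.
GR = overshoot in − overshoot out = 20 − 1 = 19 dB.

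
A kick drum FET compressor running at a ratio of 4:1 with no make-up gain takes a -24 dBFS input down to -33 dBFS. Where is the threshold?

-36 dBFS

Gain reduction = -24 − (-33) = 9 dB; output overshoot = GR / (R − 1) = 9 / 3 = 3 dB.
Threshold = output − output overshoot = -33 − 3 = -36 dBFS.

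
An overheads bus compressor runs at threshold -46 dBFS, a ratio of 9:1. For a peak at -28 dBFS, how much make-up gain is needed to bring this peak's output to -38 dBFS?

Without make-up, output = threshold + overshoot/9 = -46 + 2 = -44 dBFS.
Gap to target: 6 dB.

6 dB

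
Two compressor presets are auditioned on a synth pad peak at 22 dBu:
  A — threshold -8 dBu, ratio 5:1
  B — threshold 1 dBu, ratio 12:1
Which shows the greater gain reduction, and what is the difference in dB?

A: GR = 30 − 30/5 = 24 dB.
B: GR = 21 − 21/12 = 19.25 dB.
A reduces 4.75 dB more.

A, by 4.75 dB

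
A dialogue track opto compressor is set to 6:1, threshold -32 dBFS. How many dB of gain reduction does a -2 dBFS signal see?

25 dB

The signal is 30 dB above threshold.
At 6:1, output sits 30/6 = 5 dB above threshold.
Gain reduction = 30 − 5 = 25 dB.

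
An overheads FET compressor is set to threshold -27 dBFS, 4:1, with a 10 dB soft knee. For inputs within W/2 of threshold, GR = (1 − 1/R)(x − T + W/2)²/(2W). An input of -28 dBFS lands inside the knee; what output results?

-28.6 dBFS

x − T + W/2 = -28 − (-27) + 5 = 4.
GR = (1 − 1/4) × 4² / 20 = 0.75 × 16 / 20 = 0.6 dB.
Output = -28 − 0.6 = -28.6 dBFS.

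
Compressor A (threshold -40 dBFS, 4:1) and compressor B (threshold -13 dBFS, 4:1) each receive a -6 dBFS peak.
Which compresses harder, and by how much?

A: 34 dB over, compressed to 8.5 dB over, so 25.5 dB of GR.
B: 7 dB over, compressed to 1.75 dB over, so 5.25 dB of GR.
A applies 20.25 dB more gain reduction.

A, by 20.25 dB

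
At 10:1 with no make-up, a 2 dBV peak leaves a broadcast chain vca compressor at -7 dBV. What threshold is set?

Let T be the threshold. Output overshoot = (input overshoot)/R, so -7 − T = (2 − T)/10.
10·(-7 − T) = 2 − T → 9·T = -70 − 2 = -72.
T = -72/9 = -8 dBV.

-8 dBV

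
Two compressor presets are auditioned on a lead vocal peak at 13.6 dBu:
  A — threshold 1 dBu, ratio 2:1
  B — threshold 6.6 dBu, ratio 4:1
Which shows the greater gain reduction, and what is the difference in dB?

A, by 1.05 dB

A: GR = 12.6 − 12.6/2 = 6.3 dB.
B: GR = 7 − 7/4 = 5.25 dB.
Difference: 1.05 dB in favour of A.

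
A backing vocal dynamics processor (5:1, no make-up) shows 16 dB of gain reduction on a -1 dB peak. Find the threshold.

Input is 20 dB above T (since output overshoot × R = input overshoot: (-17 − T)·5 = -1 − T gives T = -21 dB).
Check: -21 + (-1 − (-21))/5 = -21 + 4 = -17 dB. ✓

-21 dB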